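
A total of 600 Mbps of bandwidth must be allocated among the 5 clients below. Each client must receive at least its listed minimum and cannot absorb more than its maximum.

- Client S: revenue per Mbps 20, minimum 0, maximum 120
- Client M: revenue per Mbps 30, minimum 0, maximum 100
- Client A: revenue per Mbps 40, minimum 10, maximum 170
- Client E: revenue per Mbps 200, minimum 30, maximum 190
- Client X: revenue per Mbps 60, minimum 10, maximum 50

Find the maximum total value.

52600

Meeting every minimum uses 0+0+10+30+10 = 50 Mbps, leaving 550.
Rank by revenue per Mbps: Client E 200 > Client X 60 > Client A 40 > Client M 30 > Client S 20.
Give Client E 160 more to hit its cap of 190 → 390 left.
Give Client X 40 more to hit its cap of 50 → 350 left.
Client A: +160 to 170 (cap) → 190 left.
Client M takes 100 more to reach its cap of 100 → 90 left.
Client S has room for 120 more but only 90 remain, so it gets 90.
Total = 20×90 + 30×100 + 40×170 + 200×190 + 60×50 = 52600.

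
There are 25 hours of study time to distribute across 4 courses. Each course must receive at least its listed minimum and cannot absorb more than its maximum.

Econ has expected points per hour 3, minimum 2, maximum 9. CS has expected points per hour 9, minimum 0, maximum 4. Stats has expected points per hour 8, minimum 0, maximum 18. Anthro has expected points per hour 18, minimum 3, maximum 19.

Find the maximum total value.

Meeting every minimum uses 2+0+0+3 = 5 hours, leaving 20.
Highest expected points per hour first: Anthro 18 > CS 9 > Stats 8 > Econ 3.
Anthro takes 16 more to reach its cap of 19 ; 4 left.
CS takes 4 more to reach its cap of 4 ; 0 left.
Total = 3×2 + 9×4 + 18×19 = 384.

384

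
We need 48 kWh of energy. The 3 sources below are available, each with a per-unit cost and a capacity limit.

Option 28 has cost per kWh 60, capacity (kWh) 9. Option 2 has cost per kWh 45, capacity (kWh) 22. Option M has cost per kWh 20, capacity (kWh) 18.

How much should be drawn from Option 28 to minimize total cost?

Use sources in increasing cost order.
Take 18 from Option M at 20 ; need 30 more.
Option 2 at 45: take all 22 kWh ; 8 still needed.
Option 28 (60): take the remaining 8 ; done.

8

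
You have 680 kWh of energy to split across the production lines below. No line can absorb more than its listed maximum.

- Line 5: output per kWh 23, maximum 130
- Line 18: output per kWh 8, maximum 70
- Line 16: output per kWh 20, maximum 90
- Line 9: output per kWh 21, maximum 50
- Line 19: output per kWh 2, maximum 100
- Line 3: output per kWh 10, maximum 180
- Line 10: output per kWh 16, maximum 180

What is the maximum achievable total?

10920

Rank by output per kWh: Line 5 23 > Line 9 21 > Line 16 20 > Line 10 16 > Line 3 10 > Line 18 8 > Line 19 2.
Give Line 5 130 to hit its cap of 130 — 550 left.
Line 9: +50 to 50 (cap) — 500 left.
Give Line 16 90 to hit its cap of 90 — 410 left.
Line 10: +180 to 180 (cap) — 230 left.
Give Line 3 180 to hit its cap of 180 — 50 left.
Only 50 left; Line 18 takes them to reach 50.
Total = 23×130 + 8×50 + 20×90 + 21×50 + 10×180 + 16×180 = 10920.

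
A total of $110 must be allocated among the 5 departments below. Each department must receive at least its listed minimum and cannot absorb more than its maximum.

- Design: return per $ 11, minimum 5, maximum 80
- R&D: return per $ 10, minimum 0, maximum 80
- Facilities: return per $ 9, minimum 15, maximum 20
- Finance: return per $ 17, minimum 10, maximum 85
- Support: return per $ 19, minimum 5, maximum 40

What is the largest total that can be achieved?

1800

Meeting every minimum uses 5+0+15+10+5 = 35 $, leaving 75.
Highest return per $ first: Support 19 > Finance 17 > Design 11 > R&D 10 > Facilities 9.
Support takes 35 more to reach its cap of 40 → 40 left.
Finance has room for 75 more but only 40 remain, so it gets 50.
Total = 11×5 + 9×15 + 17×50 + 19×40 = 1800.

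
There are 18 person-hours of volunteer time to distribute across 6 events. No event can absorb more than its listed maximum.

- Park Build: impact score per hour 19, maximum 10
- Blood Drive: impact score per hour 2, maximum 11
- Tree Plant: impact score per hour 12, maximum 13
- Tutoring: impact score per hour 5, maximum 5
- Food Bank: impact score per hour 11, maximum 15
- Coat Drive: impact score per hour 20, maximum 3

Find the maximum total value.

Highest impact score per hour first: Coat Drive 20 > Park Build 19 > Tree Plant 12 > Food Bank 11 > Tutoring 5 > Blood Drive 2.
Coat Drive takes 3 to reach its cap of 3 — 15 left.
Park Build takes 10 to reach its cap of 10 — 5 left.
Tree Plant has room for 13 but only 5 remain, so it gets 5.
Total = 19×10 + 12×5 + 20×3 = 310.

310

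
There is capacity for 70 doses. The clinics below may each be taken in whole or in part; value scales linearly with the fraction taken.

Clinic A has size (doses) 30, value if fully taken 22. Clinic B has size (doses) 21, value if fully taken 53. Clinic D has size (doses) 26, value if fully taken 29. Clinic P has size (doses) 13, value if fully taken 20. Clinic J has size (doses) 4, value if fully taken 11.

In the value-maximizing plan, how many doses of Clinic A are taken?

6

Best value per unit of size first: Clinic J 11/4≈2.75, Clinic B 53/21≈2.52, Clinic P 20/13≈1.54, Clinic D 29/26≈1.12, Clinic A 22/30≈0.733.
Take all of Clinic J (4 doses, value 11) ; 66 doses left.
Take all of Clinic B (21 doses, value 53) ; 45 doses left.
Clinic P: take in full, 13 doses for value 20 ; 32 left.
Clinic D: take in full, 26 doses for value 29 ; 6 left.
Only 6 doses remain; take 6/30 of Clinic A for value 22×6/30 = 4.4.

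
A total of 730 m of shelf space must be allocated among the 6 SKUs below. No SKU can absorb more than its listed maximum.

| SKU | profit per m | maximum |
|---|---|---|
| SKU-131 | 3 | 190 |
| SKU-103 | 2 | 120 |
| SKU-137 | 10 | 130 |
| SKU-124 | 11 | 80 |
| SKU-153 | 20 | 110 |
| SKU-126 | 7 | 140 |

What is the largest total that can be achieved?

Order the SKUs by profit per m: SKU-153 20 > SKU-124 11 > SKU-137 10 > SKU-126 7 > SKU-131 3 > SKU-103 2.
SKU-153 takes 110 to reach its cap of 110 — 620 left.
SKU-124: +80 to 80 (cap) — 540 left.
SKU-137 takes 130 to reach its cap of 130 — 410 left.
Give SKU-126 140 to hit its cap of 140 — 270 left.
SKU-131: +190 to 190 (cap) — 80 left.
Only 80 left; SKU-103 takes them to reach 80.
Total = 3×190 + 2×80 + 10×130 + 11×80 + 20×110 + 7×140 = 6090.

6090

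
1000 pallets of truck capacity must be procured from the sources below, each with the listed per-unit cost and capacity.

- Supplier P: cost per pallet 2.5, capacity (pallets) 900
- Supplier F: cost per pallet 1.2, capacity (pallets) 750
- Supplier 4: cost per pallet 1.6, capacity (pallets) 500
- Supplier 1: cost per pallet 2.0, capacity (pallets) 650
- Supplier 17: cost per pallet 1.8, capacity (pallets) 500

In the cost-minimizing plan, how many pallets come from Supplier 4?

250

Fill from the cheapest source first.
Supplier F (1.2): use full 750 — 250 pallets to go.
Take 250 from Supplier 4 at 1.6 to finish.
Supplier 17, Supplier 1, Supplier P: unused.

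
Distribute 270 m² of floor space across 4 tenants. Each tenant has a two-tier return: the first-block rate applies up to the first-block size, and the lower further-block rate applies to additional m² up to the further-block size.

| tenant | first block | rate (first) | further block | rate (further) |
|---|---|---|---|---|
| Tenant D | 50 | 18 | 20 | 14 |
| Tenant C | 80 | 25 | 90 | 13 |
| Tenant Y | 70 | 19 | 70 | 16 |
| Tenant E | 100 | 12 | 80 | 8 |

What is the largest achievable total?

5350

Treat each block as its own option and order by rate: Tenant C/tier1 25 > Tenant Y/tier1 19 > Tenant D/tier1 18 > Tenant Y/tier2 16 > Tenant D/tier2 14 > Tenant C/tier2 13 > Tenant E/tier1 12 > Tenant E/tier2 8.
Fill Tenant C tier1 block (80 at 25) — 190 left.
Fill Tenant Y tier1 block (70 at 19) — 120 left.
Tenant D tier1 at 18: fill all 50 — 70 left.
Tenant Y/tier2 (16): +70 — 0 left.
Total = 25×80 + 19×70 + 18×50 + 16×70 = 5350.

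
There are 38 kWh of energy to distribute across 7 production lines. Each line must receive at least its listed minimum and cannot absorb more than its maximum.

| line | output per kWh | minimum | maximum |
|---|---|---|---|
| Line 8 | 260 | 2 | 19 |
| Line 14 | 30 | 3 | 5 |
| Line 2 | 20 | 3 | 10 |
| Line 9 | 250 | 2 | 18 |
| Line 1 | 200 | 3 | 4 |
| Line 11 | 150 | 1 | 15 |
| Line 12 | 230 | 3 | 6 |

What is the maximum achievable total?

Meeting every minimum uses 2+3+3+2+3+1+3 = 17 kWh, leaving 21.
Highest output per kWh first: Line 8 260 > Line 9 250 > Line 12 230 > Line 1 200 > Line 11 150 > Line 14 30 > Line 2 20.
Line 8 takes 17 more to reach its cap of 19 → 4 left.
Line 9 has room for 16 more but only 4 remain, so it gets 6.
Total = 260×19 + 30×3 + 20×3 + 250×6 + 200×3 + 150×1 + 230×3 = 8030.

8030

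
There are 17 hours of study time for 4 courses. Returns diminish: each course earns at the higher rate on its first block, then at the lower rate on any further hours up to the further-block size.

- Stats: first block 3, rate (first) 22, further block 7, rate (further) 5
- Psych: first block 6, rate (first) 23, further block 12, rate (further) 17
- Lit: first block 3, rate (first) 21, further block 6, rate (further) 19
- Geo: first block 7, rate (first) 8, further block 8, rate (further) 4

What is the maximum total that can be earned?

362

Treat each block as its own option and order by rate: Psych/first 23 > Stats/first 22 > Lit/first 21 > Lit/second 19 > Psych/second 17 > Geo/first 8 > Stats/second 5 > Geo/second 4.
Psych first at 23: fill all 6 ; 11 left.
Fill Stats first block (3 at 22) ; 8 left.
Lit first at 21: fill all 3 ; 5 left.
5 remain; put them into Lit second at 19.
Total = 23×6 + 22×3 + 21×3 + 19×5 = 362.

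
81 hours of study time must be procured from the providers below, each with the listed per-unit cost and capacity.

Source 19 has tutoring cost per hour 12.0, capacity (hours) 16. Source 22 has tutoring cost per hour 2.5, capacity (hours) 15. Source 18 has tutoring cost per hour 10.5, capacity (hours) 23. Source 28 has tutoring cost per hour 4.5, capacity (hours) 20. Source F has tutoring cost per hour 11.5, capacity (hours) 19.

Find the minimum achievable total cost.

Use providers in increasing cost order.
Source 22 (2.5): use full 15 ; 66 hours to go.
Take 20 from Source 28 at 4.5 ; need 46 more.
Take 23 from Source 18 at 10.5 ; need 23 more.
Take 19 from Source F at 11.5 ; need 4 more.
Source 19 (12.0): take the remaining 4 ; done.
Cost = 15×2.5 + 20×4.5 + 23×10.5 + 19×11.5 + 4×12.0 = 635.5.

635.5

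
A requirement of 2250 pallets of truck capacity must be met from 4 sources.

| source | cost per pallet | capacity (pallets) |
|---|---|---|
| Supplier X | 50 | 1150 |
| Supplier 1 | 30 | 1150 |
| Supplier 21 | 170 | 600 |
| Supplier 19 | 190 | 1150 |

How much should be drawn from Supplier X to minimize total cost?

1100

Cheapest first:
Supplier 1 (30): use full 1150 → 1100 pallets to go.
Take 1100 from Supplier X at 50 to finish.
Supplier 21, Supplier 19: unused.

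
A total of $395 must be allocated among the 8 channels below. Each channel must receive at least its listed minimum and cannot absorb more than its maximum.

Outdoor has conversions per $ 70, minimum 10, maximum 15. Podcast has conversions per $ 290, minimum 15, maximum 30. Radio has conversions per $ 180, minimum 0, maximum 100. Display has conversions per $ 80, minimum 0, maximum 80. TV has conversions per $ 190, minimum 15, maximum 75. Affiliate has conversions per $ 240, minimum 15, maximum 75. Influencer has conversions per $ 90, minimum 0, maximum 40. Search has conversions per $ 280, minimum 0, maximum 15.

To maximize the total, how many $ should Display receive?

50

Meeting every minimum uses 10+15+0+0+15+15+0+0 = 55 $, leaving 340.
Order the channels by conversions per $: Podcast 290 > Search 280 > Affiliate 240 > TV 190 > Radio 180 > Influencer 90 > Display 80 > Outdoor 70.
Give Podcast 15 more to hit its cap of 30 — 325 left.
Search: +15 to 15 (cap) — 310 left.
Affiliate takes 60 more to reach its cap of 75 — 250 left.
TV takes 60 more to reach its cap of 75 — 190 left.
Radio takes 100 more to reach its cap of 100 — 90 left.
Influencer takes 40 more to reach its cap of 40 — 50 left.
Display has room for 80 more but only 50 remain, so it gets 50.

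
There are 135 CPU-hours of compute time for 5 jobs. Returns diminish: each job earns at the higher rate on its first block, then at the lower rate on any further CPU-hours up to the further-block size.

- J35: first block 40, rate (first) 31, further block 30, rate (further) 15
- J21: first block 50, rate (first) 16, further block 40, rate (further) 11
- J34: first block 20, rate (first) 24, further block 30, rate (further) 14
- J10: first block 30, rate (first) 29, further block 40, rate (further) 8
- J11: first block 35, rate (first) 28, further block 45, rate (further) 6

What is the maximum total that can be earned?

3730

Treat each block as its own option and order by rate: J35/T1 31 > J10/T1 29 > J11/T1 28 > J34/T1 24 > J21/T1 16 > J35/T2 15 > J34/T2 14 > J21/T2 11 > J10/T2 8 > J11/T2 6.
Fill J35 T1 block (40 at 31) — 95 left.
J10 T1 at 29: fill all 30 — 65 left.
Fill J11 T1 block (35 at 28) — 30 left.
Fill J34 T1 block (20 at 24) — 10 left.
J21 T1 at 16: only 10 left, fill 10.
Total = 31×40 + 29×30 + 28×35 + 24×20 + 16×10 = 3730.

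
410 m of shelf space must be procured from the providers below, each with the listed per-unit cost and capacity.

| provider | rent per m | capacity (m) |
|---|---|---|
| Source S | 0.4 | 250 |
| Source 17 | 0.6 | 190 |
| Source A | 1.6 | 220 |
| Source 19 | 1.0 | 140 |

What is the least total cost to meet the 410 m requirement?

Use providers in increasing cost order.
Take 250 from Source S at 0.4 ; need 160 more.
Source 17 at 0.6: take 160 of its 190 ; requirement met.
Source 19, Source A: unused.
Cost = 250×0.4 + 160×0.6 = 196.

196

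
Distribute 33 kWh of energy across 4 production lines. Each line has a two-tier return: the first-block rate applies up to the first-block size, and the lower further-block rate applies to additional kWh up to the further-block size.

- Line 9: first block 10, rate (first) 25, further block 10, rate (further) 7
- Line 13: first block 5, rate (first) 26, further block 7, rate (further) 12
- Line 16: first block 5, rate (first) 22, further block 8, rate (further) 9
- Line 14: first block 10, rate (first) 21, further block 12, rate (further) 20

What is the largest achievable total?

Rank every tier by rate: Line 13/first 26 > Line 9/first 25 > Line 16/first 22 > Line 14/first 21 > Line 14/second 20 > Line 13/second 12 > Line 16/second 9 > Line 9/second 7.
Line 13 first at 26: fill all 5 → 28 left.
Fill Line 9 first block (10 at 25) → 18 left.
Fill Line 16 first block (5 at 22) → 13 left.
Fill Line 14 first block (10 at 21) → 3 left.
Line 14 second at 20: only 3 left, fill 3.
Total = 26×5 + 25×10 + 22×5 + 21×10 + 20×3 = 760.

760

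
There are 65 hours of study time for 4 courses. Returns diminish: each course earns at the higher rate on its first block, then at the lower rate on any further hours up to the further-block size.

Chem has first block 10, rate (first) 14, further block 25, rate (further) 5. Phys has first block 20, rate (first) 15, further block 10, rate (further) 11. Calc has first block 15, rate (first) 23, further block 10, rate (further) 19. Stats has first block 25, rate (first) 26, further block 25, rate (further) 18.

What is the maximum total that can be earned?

1455

Treat each block as its own option and order by rate: Stats/first 26 > Calc/first 23 > Calc/second 19 > Stats/second 18 > Phys/first 15 > Chem/first 14 > Phys/second 11 > Chem/second 5.
Stats/first (26): +25 — 40 left.
Calc/first (23): +15 — 25 left.
Fill Calc second block (10 at 19) — 15 left.
Stats/second: +15 of 25 at 18; pool empty.
Total = 26×25 + 23×15 + 19×10 + 18×15 = 1455.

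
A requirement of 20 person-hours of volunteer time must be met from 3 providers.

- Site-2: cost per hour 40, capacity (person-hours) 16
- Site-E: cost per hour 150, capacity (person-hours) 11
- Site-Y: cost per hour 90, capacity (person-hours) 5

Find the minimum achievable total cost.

Use providers in increasing cost order.
Site-2 (40): use full 16 — 4 person-hours to go.
Site-Y at 90: take 4 of its 5 — requirement met.
Site-E: unused.
Cost = 16×40 + 4×90 = 1000.

1000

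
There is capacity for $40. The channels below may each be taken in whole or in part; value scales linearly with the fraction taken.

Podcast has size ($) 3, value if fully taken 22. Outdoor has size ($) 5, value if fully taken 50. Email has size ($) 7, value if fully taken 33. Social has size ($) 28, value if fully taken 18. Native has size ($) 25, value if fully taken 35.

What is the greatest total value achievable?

140

Best value per unit of size first: Outdoor 50/5≈10, Podcast 22/3≈7.33, Email 33/7≈4.71, Native 35/25≈1.4, Social 18/28≈0.643.
Take all of Outdoor (5 $, value 50) → 35 $ left.
Take all of Podcast (3 $, value 22) → 32 $ left.
All 7 $ of Email fit (value 33) → 25 remain.
Take all of Native (25 $, value 35) → 0 $ left.
Total value = 140.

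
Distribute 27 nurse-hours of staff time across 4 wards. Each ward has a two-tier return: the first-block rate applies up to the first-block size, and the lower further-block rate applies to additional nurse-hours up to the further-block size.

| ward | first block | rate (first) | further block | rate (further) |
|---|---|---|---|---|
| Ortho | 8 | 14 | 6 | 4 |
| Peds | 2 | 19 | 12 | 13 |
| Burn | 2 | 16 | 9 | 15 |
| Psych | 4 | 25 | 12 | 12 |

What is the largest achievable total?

Order all 8 blocks by rate: Psych/tier1 25 > Peds/tier1 19 > Burn/tier1 16 > Burn/tier2 15 > Ortho/tier1 14 > Peds/tier2 13 > Psych/tier2 12 > Ortho/tier2 4.
Psych/tier1 (25): +4 → 23 left.
Peds tier1 at 19: fill all 2 → 21 left.
Fill Burn tier1 block (2 at 16) → 19 left.
Burn/tier2 (15): +9 → 10 left.
Ortho/tier1 (14): +8 → 2 left.
Peds/tier2: +2 of 12 at 13; pool empty.
Total = 25×4 + 19×2 + 16×2 + 15×9 + 14×8 + 13×2 = 443.

443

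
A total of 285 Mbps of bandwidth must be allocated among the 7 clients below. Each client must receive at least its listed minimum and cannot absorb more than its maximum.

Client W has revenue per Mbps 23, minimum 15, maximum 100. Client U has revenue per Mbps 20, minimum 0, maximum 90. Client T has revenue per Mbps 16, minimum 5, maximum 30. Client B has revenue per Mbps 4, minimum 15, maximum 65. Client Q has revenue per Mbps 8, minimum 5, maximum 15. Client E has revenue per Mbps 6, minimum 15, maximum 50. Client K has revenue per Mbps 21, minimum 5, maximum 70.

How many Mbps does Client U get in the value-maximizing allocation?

Meeting every minimum uses 15+0+5+15+5+15+5 = 60 Mbps, leaving 225.
Rank by revenue per Mbps: Client W 23 > Client K 21 > Client U 20 > Client T 16 > Client Q 8 > Client E 6 > Client B 4.
Client W takes 85 more to reach its cap of 100 ; 140 left.
Client K: +65 to 70 (cap) ; 75 left.
Client U: +75 (room for 90) → 75. Pool exhausted.

75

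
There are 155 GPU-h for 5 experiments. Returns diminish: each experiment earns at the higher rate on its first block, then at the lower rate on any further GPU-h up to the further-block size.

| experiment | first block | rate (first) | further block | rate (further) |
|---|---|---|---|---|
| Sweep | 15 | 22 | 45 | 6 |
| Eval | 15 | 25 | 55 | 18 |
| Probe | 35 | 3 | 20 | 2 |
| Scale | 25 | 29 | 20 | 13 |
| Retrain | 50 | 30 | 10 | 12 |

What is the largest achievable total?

Treat each block as its own option and order by rate: Retrain/tier1 30 > Scale/tier1 29 > Eval/tier1 25 > Sweep/tier1 22 > Eval/tier2 18 > Scale/tier2 13 > Retrain/tier2 12 > Sweep/tier2 6 > Probe/tier1 3 > Probe/tier2 2.
Fill Retrain tier1 block (50 at 30) → 105 left.
Fill Scale tier1 block (25 at 29) → 80 left.
Fill Eval tier1 block (15 at 25) → 65 left.
Sweep tier1 at 22: fill all 15 → 50 left.
Eval/tier2: +50 of 55 at 18; pool empty.
Total = 30×50 + 29×25 + 25×15 + 22×15 + 18×50 = 3830.

3830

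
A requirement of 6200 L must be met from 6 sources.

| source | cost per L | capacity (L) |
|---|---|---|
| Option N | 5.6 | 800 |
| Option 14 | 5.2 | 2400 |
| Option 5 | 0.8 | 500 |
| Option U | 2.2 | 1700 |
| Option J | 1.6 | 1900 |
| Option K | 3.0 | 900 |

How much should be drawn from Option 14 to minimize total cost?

Cheapest first:
Option 5 at 0.8: take all 500 L → 5700 still needed.
Take 1900 from Option J at 1.6 → need 3800 more.
Option U at 2.2: take all 1700 L → 2100 still needed.
Option K (3.0): use full 900 → 1200 L to go.
Option 14 (5.2): take the remaining 1200 → done.
Option N: unused.

1200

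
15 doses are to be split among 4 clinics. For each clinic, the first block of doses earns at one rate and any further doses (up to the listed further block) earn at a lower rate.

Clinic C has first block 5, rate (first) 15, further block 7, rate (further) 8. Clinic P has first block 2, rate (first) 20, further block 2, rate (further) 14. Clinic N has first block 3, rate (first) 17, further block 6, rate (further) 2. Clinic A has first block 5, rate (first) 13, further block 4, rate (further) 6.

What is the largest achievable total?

233

Treat each block as its own option and order by rate: Clinic P/first 20 > Clinic N/first 17 > Clinic C/first 15 > Clinic P/second 14 > Clinic A/first 13 > Clinic C/second 8 > Clinic A/second 6 > Clinic N/second 2.
Clinic P/first (20): +2 ; 13 left.
Clinic N/first (17): +3 ; 10 left.
Fill Clinic C first block (5 at 15) ; 5 left.
Fill Clinic P second block (2 at 14) ; 3 left.
3 remain; put them into Clinic A first at 13.
Total = 20×2 + 17×3 + 15×5 + 14×2 + 13×3 = 233.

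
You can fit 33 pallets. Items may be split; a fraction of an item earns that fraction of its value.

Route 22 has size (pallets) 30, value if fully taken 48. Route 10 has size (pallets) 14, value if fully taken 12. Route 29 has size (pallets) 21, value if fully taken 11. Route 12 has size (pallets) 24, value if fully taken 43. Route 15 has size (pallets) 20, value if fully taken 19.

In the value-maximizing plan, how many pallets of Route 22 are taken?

Sort by value density: Route 12 43/24≈1.79, Route 22 48/30≈1.6, Route 15 19/20≈0.95, Route 10 12/14≈0.857, Route 29 11/21≈0.524.
Route 12: take in full, 24 pallets for value 43 → 9 left.
9 pallets left: a 9/30 share of Route 22 gives 48×9/30 = 14.4.

9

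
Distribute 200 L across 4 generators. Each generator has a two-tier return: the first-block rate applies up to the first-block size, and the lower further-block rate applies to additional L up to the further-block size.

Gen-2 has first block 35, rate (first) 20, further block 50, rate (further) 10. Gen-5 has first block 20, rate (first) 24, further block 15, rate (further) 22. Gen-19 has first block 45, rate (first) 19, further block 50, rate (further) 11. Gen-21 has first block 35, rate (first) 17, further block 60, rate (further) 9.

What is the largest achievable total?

3510

Order all 8 blocks by rate: Gen-5/first 24 > Gen-5/second 22 > Gen-2/first 20 > Gen-19/first 19 > Gen-21/first 17 > Gen-19/second 11 > Gen-2/second 10 > Gen-21/second 9.
Fill Gen-5 first block (20 at 24) ; 180 left.
Fill Gen-5 second block (15 at 22) ; 165 left.
Gen-2/first (20): +35 ; 130 left.
Gen-19 first at 19: fill all 45 ; 85 left.
Gen-21/first (17): +35 ; 50 left.
Gen-19/second (11): +50 ; 0 left.
Total = 24×20 + 22×15 + 20×35 + 19×45 + 17×35 + 11×50 = 3510.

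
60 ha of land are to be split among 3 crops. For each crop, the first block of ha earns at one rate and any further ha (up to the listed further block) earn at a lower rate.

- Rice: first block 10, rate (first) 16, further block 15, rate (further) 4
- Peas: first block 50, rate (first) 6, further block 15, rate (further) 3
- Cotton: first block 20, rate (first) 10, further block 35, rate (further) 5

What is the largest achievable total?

Order all 6 blocks by rate: Rice/tier1 16 > Cotton/tier1 10 > Peas/tier1 6 > Cotton/tier2 5 > Rice/tier2 4 > Peas/tier2 3.
Rice/tier1 (16): +10 ; 50 left.
Cotton tier1 at 10: fill all 20 ; 30 left.
Peas tier1 at 6: only 30 left, fill 30.
Total = 16×10 + 10×20 + 6×30 = 540.

540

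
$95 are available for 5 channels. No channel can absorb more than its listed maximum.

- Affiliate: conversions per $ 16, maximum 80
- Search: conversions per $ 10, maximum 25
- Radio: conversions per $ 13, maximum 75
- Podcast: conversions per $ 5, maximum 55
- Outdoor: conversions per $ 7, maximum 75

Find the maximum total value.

1475

Order the channels by conversions per $: Affiliate 16 > Radio 13 > Search 10 > Outdoor 7 > Podcast 5.
Affiliate: +80 to 80 (cap) → 15 left.
Radio has room for 75 but only 15 remain, so it gets 15.
Total = 16×80 + 13×15 = 1475.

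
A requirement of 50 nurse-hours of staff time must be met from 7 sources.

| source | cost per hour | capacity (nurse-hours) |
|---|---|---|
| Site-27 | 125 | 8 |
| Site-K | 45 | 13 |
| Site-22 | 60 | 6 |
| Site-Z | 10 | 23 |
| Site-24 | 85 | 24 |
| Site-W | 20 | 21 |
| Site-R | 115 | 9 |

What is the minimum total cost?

Fill from the cheapest source first.
Site-Z at 10: take all 23 nurse-hours ; 27 still needed.
Take 21 from Site-W at 20 ; need 6 more.
Take 6 from Site-K at 45 to finish.
Site-22, Site-24, Site-R, Site-27: unused.
Cost = 23×10 + 21×20 + 6×45 = 920.

920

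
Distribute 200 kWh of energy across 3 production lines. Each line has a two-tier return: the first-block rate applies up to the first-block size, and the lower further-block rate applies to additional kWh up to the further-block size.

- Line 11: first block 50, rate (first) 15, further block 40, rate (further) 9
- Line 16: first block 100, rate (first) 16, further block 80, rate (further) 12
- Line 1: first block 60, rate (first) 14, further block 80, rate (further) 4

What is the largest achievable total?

3050

Treat each block as its own option and order by rate: Line 16/tier1 16 > Line 11/tier1 15 > Line 1/tier1 14 > Line 16/tier2 12 > Line 11/tier2 9 > Line 1/tier2 4.
Fill Line 16 tier1 block (100 at 16) ; 100 left.
Line 11 tier1 at 15: fill all 50 ; 50 left.
Line 1 tier1 at 14: only 50 left, fill 50.
Total = 16×100 + 15×50 + 14×50 = 3050.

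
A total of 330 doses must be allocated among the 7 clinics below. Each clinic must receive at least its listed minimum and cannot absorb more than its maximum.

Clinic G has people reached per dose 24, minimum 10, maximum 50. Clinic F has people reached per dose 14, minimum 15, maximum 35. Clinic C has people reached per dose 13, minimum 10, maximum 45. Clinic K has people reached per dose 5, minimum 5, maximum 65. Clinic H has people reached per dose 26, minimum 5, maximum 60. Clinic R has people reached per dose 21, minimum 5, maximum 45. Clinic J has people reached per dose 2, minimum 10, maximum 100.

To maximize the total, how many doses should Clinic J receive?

Meeting every minimum uses 10+15+10+5+5+5+10 = 60 doses, leaving 270.
Highest people reached per dose first: Clinic H 26 > Clinic G 24 > Clinic R 21 > Clinic F 14 > Clinic C 13 > Clinic K 5 > Clinic J 2.
Clinic H takes 55 more to reach its cap of 60 ; 215 left.
Clinic G: +40 to 50 (cap) ; 175 left.
Clinic R: +40 to 45 (cap) ; 135 left.
Give Clinic F 20 more to hit its cap of 35 ; 115 left.
Give Clinic C 35 more to hit its cap of 45 ; 80 left.
Clinic K takes 60 more to reach its cap of 65 ; 20 left.
Clinic J: +20 (room for 90) → 30. Pool exhausted.

30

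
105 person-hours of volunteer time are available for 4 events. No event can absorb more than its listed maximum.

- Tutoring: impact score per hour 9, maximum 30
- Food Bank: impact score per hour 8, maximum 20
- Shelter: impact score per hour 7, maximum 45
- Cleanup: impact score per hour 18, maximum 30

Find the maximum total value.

1145

Highest impact score per hour first: Cleanup 18 > Tutoring 9 > Food Bank 8 > Shelter 7.
Give Cleanup 30 to hit its cap of 30 — 75 left.
Give Tutoring 30 to hit its cap of 30 — 45 left.
Food Bank takes 20 to reach its cap of 20 — 25 left.
Shelter: +25 (room for 45) → 25. Pool exhausted.
Total = 9×30 + 8×20 + 7×25 + 18×30 = 1145.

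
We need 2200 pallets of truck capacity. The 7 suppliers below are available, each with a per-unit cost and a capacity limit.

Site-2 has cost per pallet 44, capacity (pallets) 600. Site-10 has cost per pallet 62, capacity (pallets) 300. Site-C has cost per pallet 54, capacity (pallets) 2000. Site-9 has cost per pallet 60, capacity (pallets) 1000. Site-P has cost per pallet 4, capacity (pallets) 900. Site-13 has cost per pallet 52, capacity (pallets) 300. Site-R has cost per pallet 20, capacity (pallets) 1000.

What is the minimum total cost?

36800

Cheapest first:
Site-P at 4: take all 900 pallets — 1300 still needed.
Site-R at 20: take all 1000 pallets — 300 still needed.
Site-2 at 44: take 300 of its 600 — requirement met.
Site-13, Site-C, Site-9, Site-10: unused.
Cost = 900×4 + 1000×20 + 300×44 = 36800.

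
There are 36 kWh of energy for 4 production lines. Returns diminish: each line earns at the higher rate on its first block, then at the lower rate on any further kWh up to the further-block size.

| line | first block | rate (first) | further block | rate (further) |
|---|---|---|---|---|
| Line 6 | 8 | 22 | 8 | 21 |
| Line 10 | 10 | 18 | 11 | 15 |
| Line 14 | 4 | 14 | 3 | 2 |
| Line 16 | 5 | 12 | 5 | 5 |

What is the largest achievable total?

Order all 8 blocks by rate: Line 6/T1 22 > Line 6/T2 21 > Line 10/T1 18 > Line 10/T2 15 > Line 14/T1 14 > Line 16/T1 12 > Line 16/T2 5 > Line 14/T2 2.
Line 6/T1 (22): +8 → 28 left.
Line 6 T2 at 21: fill all 8 → 20 left.
Line 10/T1 (18): +10 → 10 left.
Line 10/T2: +10 of 11 at 15; pool empty.
Total = 22×8 + 21×8 + 18×10 + 15×10 = 674.

674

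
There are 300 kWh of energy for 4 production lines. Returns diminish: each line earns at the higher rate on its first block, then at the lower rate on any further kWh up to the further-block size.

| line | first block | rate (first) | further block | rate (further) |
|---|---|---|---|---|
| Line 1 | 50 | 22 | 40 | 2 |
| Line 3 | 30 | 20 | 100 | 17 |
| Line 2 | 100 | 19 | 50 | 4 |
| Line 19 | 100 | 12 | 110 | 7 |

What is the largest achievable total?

Treat each block as its own option and order by rate: Line 1/first 22 > Line 3/first 20 > Line 2/first 19 > Line 3/second 17 > Line 19/first 12 > Line 19/second 7 > Line 2/second 4 > Line 1/second 2.
Line 1/first (22): +50 ; 250 left.
Line 3/first (20): +30 ; 220 left.
Line 2 first at 19: fill all 100 ; 120 left.
Line 3 second at 17: fill all 100 ; 20 left.
20 remain; put them into Line 19 first at 12.
Total = 22×50 + 20×30 + 19×100 + 17×100 + 12×20 = 5540.

5540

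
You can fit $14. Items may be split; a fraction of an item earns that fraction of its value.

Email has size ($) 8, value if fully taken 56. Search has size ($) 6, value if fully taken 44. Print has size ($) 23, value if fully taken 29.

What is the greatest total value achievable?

Best value per unit of size first: Search 44/6≈7.33, Email 56/8≈7, Print 29/23≈1.26.
All 6 $ of Search fit (value 44) → 8 remain.
Email: take in full, 8 $ for value 56 → 0 left.
Total value = 100.

100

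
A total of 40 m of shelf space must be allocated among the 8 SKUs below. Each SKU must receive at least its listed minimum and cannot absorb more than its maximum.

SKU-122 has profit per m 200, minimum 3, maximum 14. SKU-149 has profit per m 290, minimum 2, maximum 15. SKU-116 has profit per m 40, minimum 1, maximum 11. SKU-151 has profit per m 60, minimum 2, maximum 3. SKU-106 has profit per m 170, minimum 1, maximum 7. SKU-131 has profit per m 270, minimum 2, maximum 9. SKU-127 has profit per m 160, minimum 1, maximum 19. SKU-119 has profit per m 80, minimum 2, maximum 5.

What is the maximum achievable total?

9230

Meeting every minimum uses 3+2+1+2+1+2+1+2 = 14 m, leaving 26.
Order the SKUs by profit per m: SKU-149 290 > SKU-131 270 > SKU-122 200 > SKU-106 170 > SKU-127 160 > SKU-119 80 > SKU-151 60 > SKU-116 40.
SKU-149: +13 to 15 (cap) → 13 left.
SKU-131: +7 to 9 (cap) → 6 left.
SKU-122: +6 (room for 11) → 9. Pool exhausted.
Total = 200×9 + 290×15 + 40×1 + 60×2 + 170×1 + 270×9 + 160×1 + 80×2 = 9230.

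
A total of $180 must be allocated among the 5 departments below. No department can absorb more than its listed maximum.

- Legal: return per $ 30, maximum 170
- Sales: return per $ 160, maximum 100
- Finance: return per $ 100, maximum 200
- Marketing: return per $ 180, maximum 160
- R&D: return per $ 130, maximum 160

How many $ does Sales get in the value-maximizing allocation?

20

Rank by return per $: Marketing 180 > Sales 160 > R&D 130 > Finance 100 > Legal 30.
Marketing: +160 to 160 (cap) — 20 left.
Sales: +20 (room for 100) → 20. Pool exhausted.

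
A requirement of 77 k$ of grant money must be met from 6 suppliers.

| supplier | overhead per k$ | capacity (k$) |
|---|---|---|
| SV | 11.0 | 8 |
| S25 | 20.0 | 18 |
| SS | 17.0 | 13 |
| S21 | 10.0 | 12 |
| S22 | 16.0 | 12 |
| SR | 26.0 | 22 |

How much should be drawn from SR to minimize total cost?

14

Fill from the cheapest supplier first.
S21 at 10.0: take all 12 k$ → 65 still needed.
Take 8 from SV at 11.0 → need 57 more.
S22 at 16.0: take all 12 k$ → 45 still needed.
Take 13 from SS at 17.0 → need 32 more.
S25 at 20.0: take all 18 k$ → 14 still needed.
Take 14 from SR at 26.0 to finish.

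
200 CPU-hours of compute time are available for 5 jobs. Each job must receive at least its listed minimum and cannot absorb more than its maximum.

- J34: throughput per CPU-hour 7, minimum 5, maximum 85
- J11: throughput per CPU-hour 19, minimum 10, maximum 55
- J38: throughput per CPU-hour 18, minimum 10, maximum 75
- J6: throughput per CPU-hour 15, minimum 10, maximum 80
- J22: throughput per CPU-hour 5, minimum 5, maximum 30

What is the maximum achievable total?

Meeting every minimum uses 5+10+10+10+5 = 40 CPU-hours, leaving 160.
Order the jobs by throughput per CPU-hour: J11 19 > J38 18 > J6 15 > J34 7 > J22 5.
J11: +45 to 55 (cap) → 115 left.
J38 takes 65 more to reach its cap of 75 → 50 left.
J6 has room for 70 more but only 50 remain, so it gets 60.
Total = 7×5 + 19×55 + 18×75 + 15×60 + 5×5 = 3355.

3355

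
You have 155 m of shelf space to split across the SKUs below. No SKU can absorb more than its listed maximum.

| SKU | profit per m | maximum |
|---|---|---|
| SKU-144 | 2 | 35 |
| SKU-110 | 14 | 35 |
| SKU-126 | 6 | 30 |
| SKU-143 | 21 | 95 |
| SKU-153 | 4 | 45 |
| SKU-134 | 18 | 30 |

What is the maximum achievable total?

Highest profit per m first: SKU-143 21 > SKU-134 18 > SKU-110 14 > SKU-126 6 > SKU-153 4 > SKU-144 2.
Give SKU-143 95 to hit its cap of 95 — 60 left.
SKU-134: +30 to 30 (cap) — 30 left.
Only 30 left; SKU-110 takes them to reach 30.
Total = 14×30 + 21×95 + 18×30 = 2955.

2955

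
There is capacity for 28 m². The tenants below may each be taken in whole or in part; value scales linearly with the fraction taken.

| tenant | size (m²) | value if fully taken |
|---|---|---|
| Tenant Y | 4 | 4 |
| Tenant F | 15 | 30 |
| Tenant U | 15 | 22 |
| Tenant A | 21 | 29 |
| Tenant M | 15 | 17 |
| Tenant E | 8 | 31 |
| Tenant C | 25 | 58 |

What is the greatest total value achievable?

Rank by value-to-size ratio: Tenant E 31/8≈3.88, Tenant C 58/25≈2.32, Tenant F 30/15≈2, Tenant U 22/15≈1.47, Tenant A 29/21≈1.38, Tenant M 17/15≈1.13, Tenant Y 4/4≈1.
All 8 m² of Tenant E fit (value 31) ; 20 remain.
20 m² left: a 20/25 share of Tenant C gives 58×20/25 = 46.4.
Total value = 77.4.

77.4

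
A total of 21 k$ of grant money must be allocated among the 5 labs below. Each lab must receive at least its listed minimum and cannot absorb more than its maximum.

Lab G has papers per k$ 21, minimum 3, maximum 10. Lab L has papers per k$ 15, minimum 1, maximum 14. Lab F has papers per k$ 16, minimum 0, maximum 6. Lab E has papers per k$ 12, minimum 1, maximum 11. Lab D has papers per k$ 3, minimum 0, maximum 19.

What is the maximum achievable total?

Meeting every minimum uses 3+1+0+1+0 = 5 k$, leaving 16.
Order the labs by papers per k$: Lab G 21 > Lab F 16 > Lab L 15 > Lab E 12 > Lab D 3.
Lab G: +7 to 10 (cap) — 9 left.
Lab F: +6 to 6 (cap) — 3 left.
Lab L: +3 (room for 13) → 4. Pool exhausted.
Total = 21×10 + 15×4 + 16×6 + 12×1 = 378.

378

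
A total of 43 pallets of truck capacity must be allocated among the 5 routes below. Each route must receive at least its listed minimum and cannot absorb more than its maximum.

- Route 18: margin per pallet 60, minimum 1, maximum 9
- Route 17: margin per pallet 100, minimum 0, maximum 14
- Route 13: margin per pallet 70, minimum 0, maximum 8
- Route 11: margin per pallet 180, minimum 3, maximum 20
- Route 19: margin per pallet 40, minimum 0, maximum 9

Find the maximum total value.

5620

Meeting every minimum uses 1+0+0+3+0 = 4 pallets, leaving 39.
Order the routes by margin per pallet: Route 11 180 > Route 17 100 > Route 13 70 > Route 18 60 > Route 19 40.
Give Route 11 17 more to hit its cap of 20 → 22 left.
Route 17 takes 14 more to reach its cap of 14 → 8 left.
Route 13 takes 8 more to reach its cap of 8 → 0 left.
Total = 60×1 + 100×14 + 70×8 + 180×20 = 5620.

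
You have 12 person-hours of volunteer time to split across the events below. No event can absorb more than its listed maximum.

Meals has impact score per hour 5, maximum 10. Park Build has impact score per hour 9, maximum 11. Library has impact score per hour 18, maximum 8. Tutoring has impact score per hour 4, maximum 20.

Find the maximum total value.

180

Rank by impact score per hour: Library 18 > Park Build 9 > Meals 5 > Tutoring 4.
Give Library 8 to hit its cap of 8 → 4 left.
Park Build has room for 11 but only 4 remain, so it gets 4.
Total = 9×4 + 18×8 = 180.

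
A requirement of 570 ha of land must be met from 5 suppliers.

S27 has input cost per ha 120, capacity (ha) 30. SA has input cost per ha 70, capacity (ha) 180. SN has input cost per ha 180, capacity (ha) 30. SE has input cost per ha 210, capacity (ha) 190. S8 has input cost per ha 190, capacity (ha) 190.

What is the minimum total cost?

Fill from the cheapest supplier first.
SA (70): use full 180 ; 390 ha to go.
S27 at 120: take all 30 ha ; 360 still needed.
Take 30 from SN at 180 ; need 330 more.
Take 190 from S8 at 190 ; need 140 more.
Take 140 from SE at 210 to finish.
Cost = 180×70 + 30×120 + 30×180 + 190×190 + 140×210 = 87100.

87100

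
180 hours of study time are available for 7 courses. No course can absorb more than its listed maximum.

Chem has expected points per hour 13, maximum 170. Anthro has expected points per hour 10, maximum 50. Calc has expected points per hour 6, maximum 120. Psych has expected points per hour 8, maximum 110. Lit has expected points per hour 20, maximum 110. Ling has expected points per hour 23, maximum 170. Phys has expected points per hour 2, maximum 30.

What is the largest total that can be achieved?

Order the courses by expected points per hour: Ling 23 > Lit 20 > Chem 13 > Anthro 10 > Psych 8 > Calc 6 > Phys 2.
Ling: +170 to 170 (cap) — 10 left.
Lit has room for 110 but only 10 remain, so it gets 10.
Total = 20×10 + 23×170 = 4110.

4110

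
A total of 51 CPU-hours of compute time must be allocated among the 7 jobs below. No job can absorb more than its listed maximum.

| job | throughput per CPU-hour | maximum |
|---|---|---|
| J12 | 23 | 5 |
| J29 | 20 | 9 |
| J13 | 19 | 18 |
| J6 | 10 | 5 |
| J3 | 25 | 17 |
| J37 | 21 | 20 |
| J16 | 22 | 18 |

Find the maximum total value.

1167

Order the jobs by throughput per CPU-hour: J3 25 > J12 23 > J16 22 > J37 21 > J29 20 > J13 19 > J6 10.
Give J3 17 to hit its cap of 17 → 34 left.
Give J12 5 to hit its cap of 5 → 29 left.
J16: +18 to 18 (cap) → 11 left.
Only 11 left; J37 takes them to reach 11.
Total = 23×5 + 25×17 + 21×11 + 22×18 = 1167.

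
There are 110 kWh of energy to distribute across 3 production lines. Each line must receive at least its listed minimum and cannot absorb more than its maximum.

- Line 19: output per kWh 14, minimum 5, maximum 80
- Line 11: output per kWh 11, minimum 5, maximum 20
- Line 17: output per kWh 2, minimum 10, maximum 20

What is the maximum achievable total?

Meeting every minimum uses 5+5+10 = 20 kWh, leaving 90.
Highest output per kWh first: Line 19 14 > Line 11 11 > Line 17 2.
Give Line 19 75 more to hit its cap of 80 ; 15 left.
Give Line 11 15 more to hit its cap of 20 ; 0 left.
Total = 14×80 + 11×20 + 2×10 = 1360.

1360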